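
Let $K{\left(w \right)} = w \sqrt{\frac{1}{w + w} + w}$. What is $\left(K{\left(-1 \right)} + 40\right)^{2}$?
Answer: $\frac{\left(80 - i \sqrt{6}\right)^{2}}{4} \approx 1598.5 - 97.98 i$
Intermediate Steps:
$K{\left(w \right)} = w \sqrt{w + \frac{1}{2 w}}$ ($K{\left(w \right)} = w \sqrt{\frac{1}{2 w} + w} = w \sqrt{w + \frac{1}{2 w}}$)
$\left(K{\left(-1 \right)} + 40\right)^{2} = \left(\frac{1}{2} \left(-1\right) \sqrt{\frac{2}{-1} + 4 \left(-1\right)} + 40\right)^{2} = \left(\frac{1}{2} \left(-1\right) \sqrt{2 \left(-1\right) - 4} + 40\right)^{2} = \left(\frac{1}{2} \left(-1\right) \sqrt{-2 - 4} + 40\right)^{2} = \left(\frac{1}{2} \left(-1\right) \sqrt{-6} + 40\right)^{2} = \left(\frac{1}{2} \left(-1\right) i \sqrt{6} + 40\right)^{2} = \left(- \frac{i \sqrt{6}}{2} + 40\right)^{2} = \left(40 - \frac{i \sqrt{6}}{2}\right)^{2}$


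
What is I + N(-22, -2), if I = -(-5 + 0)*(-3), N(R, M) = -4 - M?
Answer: -17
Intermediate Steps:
I = -15 (I = -(-5)*(-3) = -1*15 = -15)
I + N(-22, -2) = -15 + (-4 - 1*(-2)) = -15 + (-4 + 2) = -15 - 2 = -17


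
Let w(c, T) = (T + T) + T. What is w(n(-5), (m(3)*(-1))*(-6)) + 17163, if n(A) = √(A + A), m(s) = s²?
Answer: 17325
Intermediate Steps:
n(A) = √2*√A (n(A) = √(2*A) = √2*√A)
w(c, T) = 3*T (w(c, T) = 2*T + T = 3*T)
w(n(-5), (m(3)*(-1))*(-6)) + 17163 = 3*((3²*(-1))*(-6)) + 17163 = 3*((9*(-1))*(-6)) + 17163 = 3*(-9*(-6)) + 17163 = 3*54 + 17163 = 162 + 17163 = 17325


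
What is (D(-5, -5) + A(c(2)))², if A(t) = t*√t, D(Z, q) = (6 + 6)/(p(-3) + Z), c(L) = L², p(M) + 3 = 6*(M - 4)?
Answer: 37636/625 ≈ 60.218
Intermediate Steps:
p(M) = -27 + 6*M (p(M) = -3 + 6*(M - 4) = -3 + 6*(-4 + M) = -3 + (-24 + 6*M) = -27 + 6*M)
D(Z, q) = 12/(-45 + Z) (D(Z, q) = (6 + 6)/((-27 + 6*(-3)) + Z) = 12/((-27 - 18) + Z) = 12/(-45 + Z))
A(t) = t^(3/2)
(D(-5, -5) + A(c(2)))² = (12/(-45 - 5) + (2²)^(3/2))² = (12/(-50) + 4^(3/2))² = (12*(-1/50) + 8)² = (-6/25 + 8)² = (194/25)² = 37636/625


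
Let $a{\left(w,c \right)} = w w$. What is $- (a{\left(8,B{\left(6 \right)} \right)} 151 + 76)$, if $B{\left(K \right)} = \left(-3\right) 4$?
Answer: $-9740$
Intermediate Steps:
$B{\left(K \right)} = -12$
$a{\left(w,c \right)} = w^{2}$
$- (a{\left(8,B{\left(6 \right)} \right)} 151 + 76) = - (8^{2} \cdot 151 + 76) = - (64 \cdot 151 + 76) = - (9664 + 76) = \left(-1\right) 9740 = -9740$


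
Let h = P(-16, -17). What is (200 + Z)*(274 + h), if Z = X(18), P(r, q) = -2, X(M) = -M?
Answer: 49504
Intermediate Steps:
h = -2
Z = -18 (Z = -1*18 = -18)
(200 + Z)*(274 + h) = (200 - 18)*(274 - 2) = 182*272 = 49504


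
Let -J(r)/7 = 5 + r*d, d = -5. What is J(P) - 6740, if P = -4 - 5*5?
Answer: -7790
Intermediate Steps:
P = -29 (P = -4 - 25 = -29)
J(r) = -35 + 35*r (J(r) = -7*(5 + r*(-5)) = -7*(5 - 5*r) = -35 + 35*r)
J(P) - 6740 = (-35 + 35*(-29)) - 6740 = (-35 - 1015) - 6740 = -1050 - 6740 = -7790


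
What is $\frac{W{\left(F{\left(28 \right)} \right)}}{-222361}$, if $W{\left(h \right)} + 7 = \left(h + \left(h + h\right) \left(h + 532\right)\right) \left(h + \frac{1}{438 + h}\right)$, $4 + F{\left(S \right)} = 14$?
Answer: $- \frac{3472551}{7115552} \approx -0.48802$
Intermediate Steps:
$F{\left(S \right)} = 10$ ($F{\left(S \right)} = -4 + 14 = 10$)
$W{\left(h \right)} = -7 + \left(h + \frac{1}{438 + h}\right) \left(h + 2 h \left(532 + h\right)\right)$ ($W{\left(h \right)} = -7 + \left(h + \left(h + h\right) \left(h + 532\right)\right) \left(h + \frac{1}{438 + h}\right) = -7 + \left(h + 2 h \left(532 + h\right)\right) \left(h + \frac{1}{438 + h}\right) = -7 + \left(h + \frac{1}{438 + h}\right) \left(h + 2 h \left(532 + h\right)\right)$)
$\frac{W{\left(F{\left(28 \right)} \right)}}{-222361} = \frac{\frac{1}{438 + 10} \left(-3066 + 2 \cdot 10^{4} + 1058 \cdot 10 + 1941 \cdot 10^{3} + 466472 \cdot 10^{2}\right)}{-222361} = \frac{-3066 + 2 \cdot 10000 + 10580 + 1941 \cdot 1000 + 466472 \cdot 100}{448} \left(- \frac{1}{222361}\right) = \frac{-3066 + 20000 + 10580 + 1941000 + 46647200}{448} \left(- \frac{1}{222361}\right) = \frac{1}{448} \cdot 48615714 \left(- \frac{1}{222361}\right) = \frac{3472551}{32} \left(- \frac{1}{222361}\right) = - \frac{3472551}{7115552}$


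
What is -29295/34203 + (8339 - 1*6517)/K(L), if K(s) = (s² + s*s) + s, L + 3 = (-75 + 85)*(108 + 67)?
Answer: -59602022603/69611826765 ≈ -0.85620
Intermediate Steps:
L = 1747 (L = -3 + (-75 + 85)*(108 + 67) = -3 + 10*175 = -3 + 1750 = 1747)
K(s) = s + 2*s² (K(s) = (s² + s²) + s = 2*s² + s = s + 2*s²)
-29295/34203 + (8339 - 1*6517)/K(L) = -29295/34203 + (8339 - 1*6517)/((1747*(1 + 2*1747))) = -29295*1/34203 + (8339 - 6517)/((1747*(1 + 3494))) = -9765/11401 + 1822/((1747*3495)) = -9765/11401 + 1822/6105765 = -59602022603/69611826765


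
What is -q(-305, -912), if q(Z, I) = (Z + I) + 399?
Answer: 818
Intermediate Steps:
q(Z, I) = 399 + I + Z (q(Z, I) = (I + Z) + 399 = 399 + I + Z)
-q(-305, -912) = -(399 - 912 - 305) = -1*(-818) = 818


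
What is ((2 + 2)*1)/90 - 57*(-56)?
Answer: 143642/45 ≈ 3192.0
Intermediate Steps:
((2 + 2)*1)/90 - 57*(-56) = (4*1)*(1/90) + 3192 = 4*(1/90) + 3192 = 2/45 + 3192 = 143642/45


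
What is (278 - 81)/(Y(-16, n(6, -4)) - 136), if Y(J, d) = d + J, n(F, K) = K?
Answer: -197/156 ≈ -1.2628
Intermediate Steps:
Y(J, d) = J + d
(278 - 81)/(Y(-16, n(6, -4)) - 136) = (278 - 81)/((-16 - 4) - 136) = 197/(-20 - 136) = 197/(-156) = 197*(-1/156) = -197/156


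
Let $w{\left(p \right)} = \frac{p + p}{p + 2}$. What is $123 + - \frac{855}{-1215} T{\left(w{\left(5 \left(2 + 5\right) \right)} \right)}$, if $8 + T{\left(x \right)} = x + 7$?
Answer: $\frac{41168}{333} \approx 123.63$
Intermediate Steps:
$w{\left(p \right)} = \frac{2 p}{2 + p}$
$T{\left(x \right)} = -1 + x$ ($T{\left(x \right)} = -8 + \left(x + 7\right) = -8 + \left(7 + x\right) = -1 + x$)
$123 + - \frac{855}{-1215} T{\left(w{\left(5 \left(2 + 5\right) \right)} \right)} = 123 + - \frac{855}{-1215} \left(-1 + \frac{2 \cdot 5 \left(2 + 5\right)}{2 + 5 \left(2 + 5\right)}\right) = 123 + \left(-855\right) \left(- \frac{1}{1215}\right) \left(-1 + \frac{2 \cdot 5 \cdot 7}{2 + 5 \cdot 7}\right) = 123 + \frac{19 \left(-1 + 2 \cdot 35 \frac{1}{2 + 35}\right)}{27} = 123 + \frac{19 \left(-1 + 2 \cdot 35 \cdot \frac{1}{37}\right)}{27} = 123 + \frac{19 \left(-1 + \frac{70}{37}\right)}{27} = 123 + \frac{19}{27} \cdot \frac{33}{37} = 123 + \frac{209}{333} = \frac{41168}{333}$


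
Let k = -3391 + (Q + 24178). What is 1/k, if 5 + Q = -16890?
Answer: 1/3892 ≈ 0.00025694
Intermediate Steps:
Q = -16895 (Q = -5 - 16890 = -16895)
k = 3892 (k = -3391 + (-16895 + 24178) = -3391 + 7283 = 3892)
1/k = 1/3892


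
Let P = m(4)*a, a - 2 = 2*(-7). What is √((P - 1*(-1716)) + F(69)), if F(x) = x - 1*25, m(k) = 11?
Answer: 2*√407 ≈ 40.349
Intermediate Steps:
a = -12 (a = 2 + 2*(-7) = 2 - 14 = -12)
F(x) = -25 + x (F(x) = x - 25 = -25 + x)
P = -132 (P = 11*(-12) = -132)
√((P - 1*(-1716)) + F(69)) = √((-132 - 1*(-1716)) + (-25 + 69)) = √((-132 + 1716) + 44) = √(1584 + 44) = √1628 = 2*√407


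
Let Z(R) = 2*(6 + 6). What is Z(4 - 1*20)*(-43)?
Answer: -1032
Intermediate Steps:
Z(R) = 24 (Z(R) = 2*12 = 24)
Z(4 - 1*20)*(-43) = 24*(-43) = -1032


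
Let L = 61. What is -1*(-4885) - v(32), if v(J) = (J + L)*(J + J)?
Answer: -1067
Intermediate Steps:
v(J) = 2*J*(61 + J) (v(J) = (J + 61)*(J + J) = (61 + J)*(2*J) = 2*J*(61 + J))
-1*(-4885) - v(32) = -1*(-4885) - 2*32*(61 + 32) = 4885 - 2*32*93 = 4885 - 1*5952 = 4885 - 5952 = -1067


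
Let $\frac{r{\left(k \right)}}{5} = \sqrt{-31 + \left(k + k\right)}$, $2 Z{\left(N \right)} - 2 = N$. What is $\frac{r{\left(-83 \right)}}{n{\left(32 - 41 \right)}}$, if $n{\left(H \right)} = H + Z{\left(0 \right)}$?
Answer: $- \frac{5 i \sqrt{197}}{8} \approx - 8.7723 i$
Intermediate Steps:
$Z{\left(N \right)} = 1 + \frac{N}{2}$
$r{\left(k \right)} = 5 \sqrt{-31 + 2 k}$ ($r{\left(k \right)} = 5 \sqrt{-31 + \left(k + k\right)} = 5 \sqrt{-31 + 2 k}$)
$n{\left(H \right)} = 1 + H$ ($n{\left(H \right)} = H + \left(1 + \frac{1}{2} \cdot 0\right) = H + \left(1 + 0\right) = H + 1 = 1 + H$)
$\frac{r{\left(-83 \right)}}{n{\left(32 - 41 \right)}} = \frac{5 \sqrt{-31 + 2 \left(-83\right)}}{1 + \left(32 - 41\right)} = \frac{5 \sqrt{-31 - 166}}{1 - 9} = \frac{5 \sqrt{-197}}{-8} = 5 i \sqrt{197} \left(- \frac{1}{8}\right) = - \frac{5 i \sqrt{197}}{8}$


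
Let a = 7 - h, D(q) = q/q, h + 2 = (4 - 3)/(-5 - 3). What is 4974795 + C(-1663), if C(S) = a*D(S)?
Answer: 39798433/8 ≈ 4.9748e+6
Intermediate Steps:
h = -17/8 (h = -2 + (4 - 3)/(-5 - 3) = -2 + 1/(-8) = -2 + 1*(-⅛) = -2 - ⅛ = -17/8 ≈ -2.1250)
D(q) = 1
a = 73/8 (a = 7 - 1*(-17/8) = 7 + 17/8 = 73/8 ≈ 9.1250)
C(S) = 73/8 (C(S) = (73/8)*1 = 73/8)
4974795 + C(-1663) = 4974795 + 73/8 = 39798433/8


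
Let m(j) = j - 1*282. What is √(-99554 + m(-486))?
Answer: I*√100322 ≈ 316.74*I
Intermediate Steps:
m(j) = -282 + j (m(j) = j - 282 = -282 + j)
√(-99554 + m(-486)) = √(-99554 + (-282 - 486)) = √(-99554 - 768) = √(-100322) = I*√100322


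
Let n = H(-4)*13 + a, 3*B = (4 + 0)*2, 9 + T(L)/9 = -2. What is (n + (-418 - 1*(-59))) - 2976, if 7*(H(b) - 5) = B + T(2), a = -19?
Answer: -72826/21 ≈ -3467.9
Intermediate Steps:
T(L) = -99 (T(L) = -81 + 9*(-2) = -81 - 18 = -99)
B = 8/3 (B = ((4 + 0)*2)/3 = (4*2)/3 = (⅓)*8 = 8/3 ≈ 2.6667)
H(b) = -184/21 (H(b) = 5 + (8/3 - 99)/7 = 5 + (⅐)*(-289/3) = 5 - 289/21 = -184/21)
n = -2791/21 (n = -184/21*13 - 19 = -2392/21 - 19 = -2791/21 ≈ -132.90)
(n + (-418 - 1*(-59))) - 2976 = (-2791/21 + (-418 - 1*(-59))) - 2976 = (-2791/21 + (-418 + 59)) - 2976 = (-2791/21 - 359) - 2976 = -10330/21 - 2976 = -72826/21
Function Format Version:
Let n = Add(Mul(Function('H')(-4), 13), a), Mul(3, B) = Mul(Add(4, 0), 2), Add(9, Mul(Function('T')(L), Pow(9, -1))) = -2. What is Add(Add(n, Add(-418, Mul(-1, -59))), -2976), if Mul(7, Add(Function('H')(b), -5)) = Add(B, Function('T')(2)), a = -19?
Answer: Rational(-72826, 21) ≈ -3467.9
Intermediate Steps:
Function('T')(L) = -99 (Function('T')(L) = Add(-81, Mul(9, -2)) = Add(-81, -18) = -99)
B = Rational(8, 3) (B = Mul(Rational(1, 3), Mul(Add(4, 0), 2)) = Mul(Rational(1, 3), Mul(4, 2)) = Mul(Rational(1, 3), 8) = Rational(8, 3) ≈ 2.6667)
Function('H')(b) = Rational(-184, 21) (Function('H')(b) = Add(5, Mul(Rational(1, 7), Add(Rational(8, 3), -99))) = Add(5, Mul(Rational(1, 7), Rational(-289, 3))) = Add(5, Rational(-289, 21)) = Rational(-184, 21))
n = Rational(-2791, 21) (n = Add(Mul(Rational(-184, 21), 13), -19) = Add(Rational(-2392, 21), -19) = Rational(-2791, 21) ≈ -132.90)
Add(Add(n, Add(-418, Mul(-1, -59))), -2976) = Add(Add(Rational(-2791, 21), Add(-418, Mul(-1, -59))), -2976) = Add(Add(Rational(-2791, 21), Add(-418, 59)), -2976) = Add(Add(Rational(-2791, 21), -359), -2976) = Add(Rational(-10330, 21), -2976) = Rational(-72826, 21)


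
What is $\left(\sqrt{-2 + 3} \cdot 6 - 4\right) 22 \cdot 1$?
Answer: $44$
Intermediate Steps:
$\left(\sqrt{-2 + 3} \cdot 6 - 4\right) 22 \cdot 1 = \left(\sqrt{1} \cdot 6 - 4\right) 22 \cdot 1 = \left(1 \cdot 6 - 4\right) 22 \cdot 1 = \left(6 - 4\right) 22 \cdot 1 = 2 \cdot 22 \cdot 1 = 44 \cdot 1 = 44$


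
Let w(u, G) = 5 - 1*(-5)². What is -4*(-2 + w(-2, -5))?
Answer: 88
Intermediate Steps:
w(u, G) = -20 (w(u, G) = 5 - 1*25 = 5 - 25 = -20)
-4*(-2 + w(-2, -5)) = -4*(-2 - 20) = -4*(-22) = 88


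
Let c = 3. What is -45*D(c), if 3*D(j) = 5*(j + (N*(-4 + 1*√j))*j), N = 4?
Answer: 3375 - 900*√3 ≈ 1816.2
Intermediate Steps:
D(j) = 5*j/3 + 5*j*(-16 + 4*√j)/3 (D(j) = (5*(j + (4*(-4 + 1*√j))*j))/3 = (5*(j + (4*(-4 + √j))*j))/3 = (5*(j + (-16 + 4*√j)*j))/3 = (5*(j + j*(-16 + 4*√j)))/3 = (5*j + 5*j*(-16 + 4*√j))/3 = 5*j/3 + 5*j*(-16 + 4*√j)/3)
-45*D(c) = -45*(-25*3 + 20*3^(3/2)/3) = -45*(-75 + 20*(3*√3)/3) = -45*(-75 + 20*√3) = 3375 - 900*√3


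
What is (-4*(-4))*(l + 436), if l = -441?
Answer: -80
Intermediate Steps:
(-4*(-4))*(l + 436) = (-4*(-4))*(-441 + 436) = 16*(-5) = -80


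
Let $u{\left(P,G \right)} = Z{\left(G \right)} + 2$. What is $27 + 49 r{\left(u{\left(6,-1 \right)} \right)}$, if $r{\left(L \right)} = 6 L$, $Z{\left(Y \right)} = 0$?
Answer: $615$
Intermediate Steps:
$u{\left(P,G \right)} = 2$ ($u{\left(P,G \right)} = 0 + 2 = 2$)
$27 + 49 r{\left(u{\left(6,-1 \right)} \right)} = 27 + 49 \cdot 6 \cdot 2 = 27 + 49 \cdot 12 = 27 + 588 = 615$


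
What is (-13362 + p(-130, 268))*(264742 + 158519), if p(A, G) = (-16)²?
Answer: -5547258666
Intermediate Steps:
p(A, G) = 256
(-13362 + p(-130, 268))*(264742 + 158519) = (-13362 + 256)*(264742 + 158519) = -13106*423261 = -5547258666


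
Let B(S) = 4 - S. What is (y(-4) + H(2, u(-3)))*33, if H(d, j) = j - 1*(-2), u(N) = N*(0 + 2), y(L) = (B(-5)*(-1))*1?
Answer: -429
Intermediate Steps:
y(L) = -9 (y(L) = ((4 - 1*(-5))*(-1))*1 = ((4 + 5)*(-1))*1 = (9*(-1))*1 = -9*1 = -9)
u(N) = 2*N (u(N) = N*2 = 2*N)
H(d, j) = 2 + j (H(d, j) = j + 2 = 2 + j)
(y(-4) + H(2, u(-3)))*33 = (-9 + (2 + 2*(-3)))*33 = (-9 + (2 - 6))*33 = (-9 - 4)*33 = -13*33 = -429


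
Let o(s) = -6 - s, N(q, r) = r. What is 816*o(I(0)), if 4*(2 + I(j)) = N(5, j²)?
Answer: -3264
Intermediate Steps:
I(j) = -2 + j²/4
816*o(I(0)) = 816*(-6 - (-2 + (¼)*0²)) = 816*(-6 - (-2 + (¼)*0)) = 816*(-6 - (-2 + 0)) = 816*(-6 - 1*(-2)) = 816*(-6 + 2) = 816*(-4) = -3264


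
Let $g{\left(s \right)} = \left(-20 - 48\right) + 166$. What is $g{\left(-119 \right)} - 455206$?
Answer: $-455108$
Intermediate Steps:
$g{\left(s \right)} = 98$ ($g{\left(s \right)} = -68 + 166 = 98$)
$g{\left(-119 \right)} - 455206 = 98 - 455206 = -455108$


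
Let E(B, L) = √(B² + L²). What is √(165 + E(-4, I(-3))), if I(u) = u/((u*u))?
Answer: √(1485 + 3*√145)/3 ≈ 13.001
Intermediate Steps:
I(u) = 1/u (I(u) = u/(u²) = u/u² = 1/u)
√(165 + E(-4, I(-3))) = √(165 + √((-4)² + (1/(-3))²)) = √(165 + √(16 + (-⅓)²)) = √(165 + √(16 + ⅑)) = √(165 + √(145/9)) = √(165 + √145/3)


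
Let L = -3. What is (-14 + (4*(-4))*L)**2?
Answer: 1156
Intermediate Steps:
(-14 + (4*(-4))*L)**2 = (-14 + (4*(-4))*(-3))**2 = (-14 - 16*(-3))**2 = (-14 + 48)**2 = 34**2 = 1156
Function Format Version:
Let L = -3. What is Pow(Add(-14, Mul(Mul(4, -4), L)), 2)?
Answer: 1156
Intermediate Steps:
Pow(Add(-14, Mul(Mul(4, -4), L)), 2) = Pow(Add(-14, Mul(Mul(4, -4), -3)), 2) = Pow(Add(-14, Mul(-16, -3)), 2) = Pow(Add(-14, 48), 2) = Pow(34, 2) = 1156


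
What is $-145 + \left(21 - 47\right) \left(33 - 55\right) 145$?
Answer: $82795$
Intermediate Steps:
$-145 + \left(21 - 47\right) \left(33 - 55\right) 145 = -145 + \left(-26\right) \left(-22\right) 145 = -145 + 572 \cdot 145 = -145 + 82940 = 82795$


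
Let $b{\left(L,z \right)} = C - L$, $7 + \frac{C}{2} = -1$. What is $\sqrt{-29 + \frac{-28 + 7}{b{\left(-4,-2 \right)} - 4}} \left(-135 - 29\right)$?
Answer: $- 41 i \sqrt{443} \approx - 862.95 i$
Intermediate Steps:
$C = -16$ ($C = -14 + 2 \left(-1\right) = -14 - 2 = -16$)
$b{\left(L,z \right)} = -16 - L$
$\sqrt{-29 + \frac{-28 + 7}{b{\left(-4,-2 \right)} - 4}} \left(-135 - 29\right) = \sqrt{-29 + \frac{-28 + 7}{\left(-16 - -4\right) - 4}} \left(-135 - 29\right) = \sqrt{-29 - \frac{21}{\left(-16 + 4\right) - 4}} \left(-164\right) = \sqrt{-29 - \frac{21}{-12 - 4}} \left(-164\right) = \sqrt{-29 - \frac{21}{-16}} \left(-164\right) = \sqrt{-29 - - \frac{21}{16}} \left(-164\right) = \sqrt{-29 + \frac{21}{16}} \left(-164\right) = \sqrt{- \frac{443}{16}} \left(-164\right) = \frac{i \sqrt{443}}{4} \left(-164\right) = - 41 i \sqrt{443}$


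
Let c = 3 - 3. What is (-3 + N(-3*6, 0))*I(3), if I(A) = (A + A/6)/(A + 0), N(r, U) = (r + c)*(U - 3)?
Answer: 119/2 ≈ 59.500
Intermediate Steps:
c = 0
N(r, U) = r*(-3 + U) (N(r, U) = (r + 0)*(U - 3) = r*(-3 + U))
I(A) = 7/6 (I(A) = (A + A*(⅙))/A = (A + A/6)/A = (7*A/6)/A = 7/6)
(-3 + N(-3*6, 0))*I(3) = (-3 + (-3*6)*(-3 + 0))*(7/6) = (-3 - 18*(-3))*(7/6) = (-3 + 54)*(7/6) = 51*(7/6) = 119/2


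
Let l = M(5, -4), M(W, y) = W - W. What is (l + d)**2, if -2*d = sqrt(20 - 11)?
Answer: 9/4 ≈ 2.2500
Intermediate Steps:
d = -3/2 (d = -sqrt(20 - 11)/2 = -sqrt(9)/2 = -1/2*3 = -3/2 ≈ -1.5000)
M(W, y) = 0
l = 0
(l + d)**2 = (0 - 3/2)**2 = (-3/2)**2 = 9/4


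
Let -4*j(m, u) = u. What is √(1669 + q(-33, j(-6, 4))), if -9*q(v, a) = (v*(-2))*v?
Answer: 7*√39 ≈ 43.715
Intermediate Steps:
j(m, u) = -u/4
q(v, a) = 2*v²/9 (q(v, a) = -v*(-2)*v/9 = -(-2*v)*v/9 = -(-2)*v²/9 = 2*v²/9)
√(1669 + q(-33, j(-6, 4))) = √(1669 + (2/9)*(-33)²) = √(1669 + (2/9)*1089) = √(1669 + 242) = √1911 = 7*√39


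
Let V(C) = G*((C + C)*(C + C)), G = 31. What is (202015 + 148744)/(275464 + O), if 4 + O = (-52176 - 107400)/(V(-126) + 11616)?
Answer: 28941125090/22728197951 ≈ 1.2734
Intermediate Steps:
V(C) = 124*C² (V(C) = 31*((C + C)*(C + C)) = 31*((2*C)*(2*C)) = 31*(4*C²) = 124*C²)
O = -336689/82510 (O = -4 + (-52176 - 107400)/(124*(-126)² + 11616) = -4 - 159576/(124*15876 + 11616) = -4 - 159576/(1968624 + 11616) = -4 - 159576/1980240 = -4 - 159576*1/1980240 = -4 - 6649/82510 = -336689/82510 ≈ -4.0806)
(202015 + 148744)/(275464 + O) = (202015 + 148744)/(275464 - 336689/82510) = 350759/(22728197951/82510) = 350759*(82510/22728197951) = 28941125090/22728197951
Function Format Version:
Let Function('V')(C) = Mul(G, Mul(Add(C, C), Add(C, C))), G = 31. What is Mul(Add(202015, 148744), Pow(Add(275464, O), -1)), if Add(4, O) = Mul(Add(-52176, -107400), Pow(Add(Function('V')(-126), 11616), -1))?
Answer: Rational(28941125090, 22728197951) ≈ 1.2734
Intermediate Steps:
Function('V')(C) = Mul(124, Pow(C, 2)) (Function('V')(C) = Mul(31, Mul(Add(C, C), Add(C, C))) = Mul(31, Mul(Mul(2, C), Mul(2, C))) = Mul(31, Mul(4, Pow(C, 2))) = Mul(124, Pow(C, 2)))
O = Rational(-336689, 82510) (O = Add(-4, Mul(Add(-52176, -107400), Pow(Add(Mul(124, Pow(-126, 2)), 11616), -1))) = Add(-4, Mul(-159576, Pow(Add(Mul(124, 15876), 11616), -1))) = Add(-4, Mul(-159576, Pow(Add(1968624, 11616), -1))) = Add(-4, Mul(-159576, Pow(1980240, -1))) = Add(-4, Mul(-159576, Rational(1, 1980240))) = Add(-4, Rational(-6649, 82510)) = Rational(-336689, 82510) ≈ -4.0806)
Mul(Add(202015, 148744), Pow(Add(275464, O), -1)) = Mul(Add(202015, 148744), Pow(Add(275464, Rational(-336689, 82510)), -1)) = Mul(350759, Pow(Rational(22728197951, 82510), -1)) = Mul(350759, Rational(82510, 22728197951)) = Rational(28941125090, 22728197951)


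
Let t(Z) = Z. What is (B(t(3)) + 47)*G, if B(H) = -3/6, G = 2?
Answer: 93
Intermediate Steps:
B(H) = -½ (B(H) = -3*⅙ = -½)
(B(t(3)) + 47)*G = (-½ + 47)*2 = (93/2)*2 = 93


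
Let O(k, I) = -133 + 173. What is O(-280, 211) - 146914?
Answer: -146874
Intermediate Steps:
O(k, I) = 40
O(-280, 211) - 146914 = 40 - 146914 = -146874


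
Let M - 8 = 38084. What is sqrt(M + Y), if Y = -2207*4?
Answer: 4*sqrt(1829) ≈ 171.07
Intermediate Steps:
M = 38092 (M = 8 + 38084 = 38092)
Y = -8828
sqrt(M + Y) = sqrt(38092 - 8828) = sqrt(29264) = 4*sqrt(1829)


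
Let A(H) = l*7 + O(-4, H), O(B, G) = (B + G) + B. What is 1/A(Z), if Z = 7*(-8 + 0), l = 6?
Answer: -1/22 ≈ -0.045455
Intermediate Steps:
O(B, G) = G + 2*B
Z = -56 (Z = 7*(-8) = -56)
A(H) = 34 + H (A(H) = 6*7 + (H + 2*(-4)) = 42 + (H - 8) = 42 + (-8 + H) = 34 + H)
1/A(Z) = 1/(34 - 56) = 1/(-22) = -1/22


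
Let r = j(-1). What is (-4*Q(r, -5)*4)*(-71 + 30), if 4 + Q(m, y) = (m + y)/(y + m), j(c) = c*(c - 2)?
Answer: -1968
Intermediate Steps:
j(c) = c*(-2 + c)
r = 3 (r = -(-2 - 1) = -1*(-3) = 3)
Q(m, y) = -3 (Q(m, y) = -4 + (m + y)/(y + m) = -4 + (m + y)/(m + y) = -4 + 1 = -3)
(-4*Q(r, -5)*4)*(-71 + 30) = (-4*(-3)*4)*(-71 + 30) = (12*4)*(-41) = 48*(-41) = -1968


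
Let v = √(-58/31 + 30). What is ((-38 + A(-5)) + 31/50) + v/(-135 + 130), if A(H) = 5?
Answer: -1619/50 - 2*√6758/155 ≈ -33.441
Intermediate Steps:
v = 2*√6758/31 (v = √(-58*1/31 + 30) = √(-58/31 + 30) = √(872/31) = 2*√6758/31 ≈ 5.3037)
((-38 + A(-5)) + 31/50) + v/(-135 + 130) = ((-38 + 5) + 31/50) + (2*√6758/31)/(-135 + 130) = (-33 + 31*(1/50)) + (2*√6758/31)/(-5) = (-33 + 31/50) + (2*√6758/31)*(-⅕) = -1619/50 - 2*√6758/155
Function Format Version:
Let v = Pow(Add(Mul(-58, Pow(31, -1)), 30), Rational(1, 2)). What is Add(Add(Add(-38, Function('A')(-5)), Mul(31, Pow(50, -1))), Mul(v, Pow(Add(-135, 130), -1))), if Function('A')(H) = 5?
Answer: Add(Rational(-1619, 50), Mul(Rational(-2, 155), Pow(6758, Rational(1, 2)))) ≈ -33.441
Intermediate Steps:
v = Mul(Rational(2, 31), Pow(6758, Rational(1, 2))) (v = Pow(Add(Mul(-58, Rational(1, 31)), 30), Rational(1, 2)) = Pow(Add(Rational(-58, 31), 30), Rational(1, 2)) = Pow(Rational(872, 31), Rational(1, 2)) = Mul(Rational(2, 31), Pow(6758, Rational(1, 2))) ≈ 5.3037)
Add(Add(Add(-38, Function('A')(-5)), Mul(31, Pow(50, -1))), Mul(v, Pow(Add(-135, 130), -1))) = Add(Add(Add(-38, 5), Mul(31, Pow(50, -1))), Mul(Mul(Rational(2, 31), Pow(6758, Rational(1, 2))), Pow(Add(-135, 130), -1))) = Add(Add(-33, Mul(31, Rational(1, 50))), Mul(Mul(Rational(2, 31), Pow(6758, Rational(1, 2))), Pow(-5, -1))) = Add(Add(-33, Rational(31, 50)), Mul(Mul(Rational(2, 31), Pow(6758, Rational(1, 2))), Rational(-1, 5))) = Add(Rational(-1619, 50), Mul(Rational(-2, 155), Pow(6758, Rational(1, 2))))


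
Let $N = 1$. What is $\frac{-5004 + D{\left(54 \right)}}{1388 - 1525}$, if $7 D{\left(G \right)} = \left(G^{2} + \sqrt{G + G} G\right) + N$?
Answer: $\frac{32111}{959} - \frac{324 \sqrt{3}}{959} \approx 32.899$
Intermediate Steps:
$D{\left(G \right)} = \frac{1}{7} + \frac{G^{2}}{7} + \frac{\sqrt{2} G^{\frac{3}{2}}}{7}$ ($D{\left(G \right)} = \frac{\left(G^{2} + \sqrt{G + G} G\right) + 1}{7} = \frac{\left(G^{2} + \sqrt{2 G} G\right) + 1}{7} = \frac{\left(G^{2} + \sqrt{2} \sqrt{G} G\right) + 1}{7} = \frac{\left(G^{2} + \sqrt{2} G^{\frac{3}{2}}\right) + 1}{7} = \frac{1 + G^{2} + \sqrt{2} G^{\frac{3}{2}}}{7} = \frac{1}{7} + \frac{G^{2}}{7} + \frac{\sqrt{2} G^{\frac{3}{2}}}{7}$)
$\frac{-5004 + D{\left(54 \right)}}{1388 - 1525} = \frac{-5004 + \left(\frac{1}{7} + \frac{54^{2}}{7} + \frac{\sqrt{2} \cdot 54^{\frac{3}{2}}}{7}\right)}{1388 - 1525} = \frac{-5004 + \left(\frac{1}{7} + \frac{1}{7} \cdot 2916 + \frac{\sqrt{2} \cdot 162 \sqrt{6}}{7}\right)}{-137} = \left(-5004 + \left(\frac{1}{7} + \frac{2916}{7} + \frac{324 \sqrt{3}}{7}\right)\right) \left(- \frac{1}{137}\right) = \left(-5004 + \left(\frac{2917}{7} + \frac{324 \sqrt{3}}{7}\right)\right) \left(- \frac{1}{137}\right) = \left(- \frac{32111}{7} + \frac{324 \sqrt{3}}{7}\right) \left(- \frac{1}{137}\right) = \frac{32111}{959} - \frac{324 \sqrt{3}}{959}$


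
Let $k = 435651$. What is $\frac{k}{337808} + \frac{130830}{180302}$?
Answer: $\frac{61372083621}{30453729008} \approx 2.0153$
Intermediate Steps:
$\frac{k}{337808} + \frac{130830}{180302} = \frac{435651}{337808} + \frac{130830}{180302} = 435651 \cdot \frac{1}{337808} + 130830 \cdot \frac{1}{180302} = \frac{435651}{337808} + \frac{65415}{90151} = \frac{61372083621}{30453729008}$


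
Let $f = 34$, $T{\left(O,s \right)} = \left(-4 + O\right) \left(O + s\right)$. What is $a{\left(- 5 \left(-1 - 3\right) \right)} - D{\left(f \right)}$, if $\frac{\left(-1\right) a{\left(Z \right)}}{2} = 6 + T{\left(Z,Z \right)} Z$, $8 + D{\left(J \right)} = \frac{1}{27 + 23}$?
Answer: $- \frac{1280201}{50} \approx -25604.0$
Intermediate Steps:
$D{\left(J \right)} = - \frac{399}{50}$ ($D{\left(J \right)} = -8 + \frac{1}{27 + 23} = -8 + \frac{1}{50} = - \frac{399}{50}$)
$a{\left(Z \right)} = -12 - 2 Z \left(- 8 Z + 2 Z^{2}\right)$ ($a{\left(Z \right)} = - 2 \left(6 + \left(Z^{2} - 4 Z - 4 Z + Z Z\right) Z\right) = - 2 \left(6 + \left(Z^{2} - 4 Z - 4 Z + Z^{2}\right) Z\right) = - 2 \left(6 + \left(- 8 Z + 2 Z^{2}\right) Z\right) = - 2 \left(6 + Z \left(- 8 Z + 2 Z^{2}\right)\right) = -12 - 2 Z \left(- 8 Z + 2 Z^{2}\right)$)
$a{\left(- 5 \left(-1 - 3\right) \right)} - D{\left(f \right)} = \left(-12 - 4 \left(- 5 \left(-1 - 3\right)\right)^{2} \left(-4 - 5 \left(-1 - 3\right)\right)\right) - - \frac{399}{50} = \left(-12 - 4 \left(\left(-5\right) \left(-4\right)\right)^{2} \left(-4 - -20\right)\right) + \frac{399}{50} = \left(-12 - 4 \cdot 20^{2} \left(-4 + 20\right)\right) + \frac{399}{50} = \left(-12 - 1600 \cdot 16\right) + \frac{399}{50} = \left(-12 - 25600\right) + \frac{399}{50} = -25612 + \frac{399}{50} = - \frac{1280201}{50}$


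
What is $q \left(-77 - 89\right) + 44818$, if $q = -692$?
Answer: $159690$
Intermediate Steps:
$q \left(-77 - 89\right) + 44818 = - 692 \left(-77 - 89\right) + 44818 = \left(-692\right) \left(-166\right) + 44818 = 114872 + 44818 = 159690$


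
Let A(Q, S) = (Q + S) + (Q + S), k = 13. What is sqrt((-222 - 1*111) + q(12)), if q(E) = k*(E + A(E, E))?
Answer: sqrt(447) ≈ 21.142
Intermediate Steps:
A(Q, S) = 2*Q + 2*S
q(E) = 65*E (q(E) = 13*(E + (2*E + 2*E)) = 13*(E + 4*E) = 13*(5*E) = 65*E)
sqrt((-222 - 1*111) + q(12)) = sqrt((-222 - 1*111) + 65*12) = sqrt((-222 - 111) + 780) = sqrt(-333 + 780) = sqrt(447)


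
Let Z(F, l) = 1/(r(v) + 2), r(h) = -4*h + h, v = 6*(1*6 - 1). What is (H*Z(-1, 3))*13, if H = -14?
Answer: 91/44 ≈ 2.0682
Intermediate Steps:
v = 30 (v = 6*(6 - 1) = 6*5 = 30)
r(h) = -3*h
Z(F, l) = -1/88 (Z(F, l) = 1/(-3*30 + 2) = 1/(-90 + 2) = 1/(-88) = -1/88)
(H*Z(-1, 3))*13 = -14*(-1/88)*13 = (7/44)*13 = 91/44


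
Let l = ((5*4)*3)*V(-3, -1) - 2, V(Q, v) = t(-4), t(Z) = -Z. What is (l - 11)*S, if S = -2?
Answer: -454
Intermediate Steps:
V(Q, v) = 4 (V(Q, v) = -1*(-4) = 4)
l = 238 (l = ((5*4)*3)*4 - 2 = (20*3)*4 - 2 = 60*4 - 2 = 240 - 2 = 238)
(l - 11)*S = (238 - 11)*(-2) = 227*(-2) = -454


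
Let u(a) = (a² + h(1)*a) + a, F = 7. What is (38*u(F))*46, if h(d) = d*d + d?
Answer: 122360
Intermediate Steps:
h(d) = d + d² (h(d) = d² + d = d + d²)
u(a) = a² + 3*a (u(a) = (a² + (1*(1 + 1))*a) + a = (a² + (1*2)*a) + a = (a² + 2*a) + a = a² + 3*a)
(38*u(F))*46 = (38*(7*(3 + 7)))*46 = (38*(7*10))*46 = (38*70)*46 = 2660*46 = 122360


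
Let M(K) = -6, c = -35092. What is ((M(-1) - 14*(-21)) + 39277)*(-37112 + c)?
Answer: -2856751260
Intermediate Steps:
((M(-1) - 14*(-21)) + 39277)*(-37112 + c) = ((-6 - 14*(-21)) + 39277)*(-37112 - 35092) = ((-6 + 294) + 39277)*(-72204) = (288 + 39277)*(-72204) = 39565*(-72204) = -2856751260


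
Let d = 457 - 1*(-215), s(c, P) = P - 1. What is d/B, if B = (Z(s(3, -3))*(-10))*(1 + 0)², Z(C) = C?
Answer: 84/5 ≈ 16.800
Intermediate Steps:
s(c, P) = -1 + P
d = 672 (d = 457 + 215 = 672)
B = 40 (B = ((-1 - 3)*(-10))*(1 + 0)² = -4*(-10)*1² = 40*1 = 40)
d/B = 672/40 = 672*(1/40) = 84/5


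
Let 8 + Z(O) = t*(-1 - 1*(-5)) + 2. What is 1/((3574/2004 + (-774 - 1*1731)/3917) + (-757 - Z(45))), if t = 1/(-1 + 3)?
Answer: -3924834/2950910333 ≈ -0.0013300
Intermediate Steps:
t = 1/2 ≈ 0.50000
Z(O) = -4 (Z(O) = -8 + ((-1 - 1*(-5))/2 + 2) = -8 + ((-1 + 5)/2 + 2) = -8 + ((1/2)*4 + 2) = -8 + (2 + 2) = -8 + 4 = -4)
1/((3574/2004 + (-774 - 1*1731)/3917) + (-757 - Z(45))) = 1/((3574/2004 + (-774 - 1*1731)/3917) + (-757 - 1*(-4))) = 1/((3574*(1/2004) + (-774 - 1731)*(1/3917)) + (-757 + 4)) = 1/((1787/1002 - 2505*1/3917) - 753) = 1/((1787/1002 - 2505/3917) - 753) = 1/(4489669/3924834 - 753) = 1/(-2950910333/3924834) = -3924834/2950910333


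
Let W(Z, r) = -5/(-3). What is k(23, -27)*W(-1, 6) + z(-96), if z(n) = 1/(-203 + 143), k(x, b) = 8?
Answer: 799/60 ≈ 13.317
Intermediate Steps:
W(Z, r) = 5/3 (W(Z, r) = -5*(-⅓) = 5/3)
z(n) = -1/60 (z(n) = 1/(-60) = -1/60)
k(23, -27)*W(-1, 6) + z(-96) = 8*(5/3) - 1/60 = 40/3 - 1/60 = 799/60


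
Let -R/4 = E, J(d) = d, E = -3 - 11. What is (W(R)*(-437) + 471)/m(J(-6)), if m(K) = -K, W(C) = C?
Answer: -24001/6 ≈ -4000.2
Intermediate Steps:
E = -14
R = 56 (R = -4*(-14) = 56)
(W(R)*(-437) + 471)/m(J(-6)) = (56*(-437) + 471)/((-1*(-6))) = (-24472 + 471)/6 = -24001*1/6 = -24001/6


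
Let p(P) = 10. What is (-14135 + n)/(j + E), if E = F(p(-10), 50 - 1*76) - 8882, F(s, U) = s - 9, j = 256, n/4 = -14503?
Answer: 24049/2875 ≈ 8.3649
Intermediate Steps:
n = -58012 (n = 4*(-14503) = -58012)
F(s, U) = -9 + s
E = -8881 (E = (-9 + 10) - 8882 = 1 - 8882 = -8881)
(-14135 + n)/(j + E) = (-14135 - 58012)/(256 - 8881) = -72147/(-8625) = -72147*(-1/8625) = 24049/2875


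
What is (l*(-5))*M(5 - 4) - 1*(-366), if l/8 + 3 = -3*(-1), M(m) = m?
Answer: 366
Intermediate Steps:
l = 0 (l = -24 + 8*(-3*(-1)) = -24 + 8*3 = -24 + 24 = 0)
(l*(-5))*M(5 - 4) - 1*(-366) = (0*(-5))*(5 - 4) - 1*(-366) = 0*1 + 366 = 0 + 366 = 366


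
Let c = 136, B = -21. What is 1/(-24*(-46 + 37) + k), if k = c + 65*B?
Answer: -1/1013 ≈ -0.00098717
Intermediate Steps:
k = -1229 (k = 136 + 65*(-21) = 136 - 1365 = -1229)
1/(-24*(-46 + 37) + k) = 1/(-24*(-46 + 37) - 1229) = 1/(-24*(-9) - 1229) = 1/(216 - 1229) = 1/(-1013) = -1/1013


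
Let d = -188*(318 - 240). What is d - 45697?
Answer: -60361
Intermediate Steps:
d = -14664 (d = -188*78 = -14664)
d - 45697 = -14664 - 45697 = -60361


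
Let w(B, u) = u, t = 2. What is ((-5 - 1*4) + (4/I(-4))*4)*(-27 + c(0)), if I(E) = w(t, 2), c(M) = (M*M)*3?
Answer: 27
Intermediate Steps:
c(M) = 3*M² (c(M) = M²*3 = 3*M²)
I(E) = 2
((-5 - 1*4) + (4/I(-4))*4)*(-27 + c(0)) = ((-5 - 1*4) + (4/2)*4)*(-27 + 3*0²) = ((-5 - 4) + (4*(½))*4)*(-27 + 3*0) = (-9 + 2*4)*(-27 + 0) = (-9 + 8)*(-27) = -1*(-27) = 27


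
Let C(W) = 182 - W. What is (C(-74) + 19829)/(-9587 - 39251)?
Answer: -20085/48838 ≈ -0.41126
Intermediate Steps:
(C(-74) + 19829)/(-9587 - 39251) = ((182 - 1*(-74)) + 19829)/(-9587 - 39251) = ((182 + 74) + 19829)/(-48838) = (256 + 19829)*(-1/48838) = 20085*(-1/48838) = -20085/48838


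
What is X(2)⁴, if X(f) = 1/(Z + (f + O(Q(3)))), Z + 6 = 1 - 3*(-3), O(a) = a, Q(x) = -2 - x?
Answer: 1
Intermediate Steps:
Z = 4 (Z = -6 + (1 - 3*(-3)) = -6 + (1 + 9) = -6 + 10 = 4)
X(f) = 1/(-1 + f) (X(f) = 1/(4 + (f + (-2 - 1*3))) = 1/(4 + (f + (-2 - 3))) = 1/(4 + (f - 5)) = 1/(4 + (-5 + f)) = 1/(-1 + f))
X(2)⁴ = (1/(-1 + 2))⁴ = (1/1)⁴ = 1⁴ = 1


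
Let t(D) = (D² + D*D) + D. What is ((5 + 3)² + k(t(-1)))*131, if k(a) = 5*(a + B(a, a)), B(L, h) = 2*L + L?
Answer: 11004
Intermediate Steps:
t(D) = D + 2*D² (t(D) = (D² + D²) + D = 2*D² + D = D + 2*D²)
B(L, h) = 3*L
k(a) = 20*a (k(a) = 5*(a + 3*a) = 5*(4*a) = 20*a)
((5 + 3)² + k(t(-1)))*131 = ((5 + 3)² + 20*(-(1 + 2*(-1))))*131 = (8² + 20*(-(1 - 2)))*131 = (64 + 20*(-1*(-1)))*131 = (64 + 20*1)*131 = (64 + 20)*131 = 84*131 = 11004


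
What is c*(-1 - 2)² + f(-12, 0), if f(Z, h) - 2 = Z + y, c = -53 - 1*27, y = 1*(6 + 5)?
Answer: -719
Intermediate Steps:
y = 11 (y = 1*11 = 11)
c = -80 (c = -53 - 27 = -80)
f(Z, h) = 13 + Z (f(Z, h) = 2 + (Z + 11) = 2 + (11 + Z) = 13 + Z)
c*(-1 - 2)² + f(-12, 0) = -80*(-1 - 2)² + (13 - 12) = -80*(-3)² + 1 = -80*9 + 1 = -720 + 1 = -719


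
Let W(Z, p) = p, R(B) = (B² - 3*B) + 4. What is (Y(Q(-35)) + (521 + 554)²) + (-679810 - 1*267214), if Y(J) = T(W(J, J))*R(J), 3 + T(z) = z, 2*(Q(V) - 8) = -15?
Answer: 1668753/8 ≈ 2.0859e+5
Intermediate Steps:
R(B) = 4 + B² - 3*B
Q(V) = ½ (Q(V) = 8 + (½)*(-15) = 8 - 15/2 = ½)
T(z) = -3 + z
Y(J) = (-3 + J)*(4 + J² - 3*J)
(Y(Q(-35)) + (521 + 554)²) + (-679810 - 1*267214) = ((-3 + ½)*(4 + (½)² - 3*½) + (521 + 554)²) + (-679810 - 1*267214) = (-5*(4 + ¼ - 3/2)/2 + 1075²) + (-679810 - 267214) = (-5/2*11/4 + 1155625) - 947024 = (-55/8 + 1155625) - 947024 = 9244945/8 - 947024 = 1668753/8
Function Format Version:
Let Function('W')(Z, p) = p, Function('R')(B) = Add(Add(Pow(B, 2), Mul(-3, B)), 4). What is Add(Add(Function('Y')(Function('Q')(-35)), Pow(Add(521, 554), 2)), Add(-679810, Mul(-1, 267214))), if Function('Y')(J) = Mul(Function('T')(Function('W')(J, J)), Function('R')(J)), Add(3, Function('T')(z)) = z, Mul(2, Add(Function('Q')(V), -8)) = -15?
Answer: Rational(1668753, 8) ≈ 2.0859e+5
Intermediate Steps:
Function('R')(B) = Add(4, Pow(B, 2), Mul(-3, B))
Function('Q')(V) = Rational(1, 2) (Function('Q')(V) = Add(8, Mul(Rational(1, 2), -15)) = Add(8, Rational(-15, 2)) = Rational(1, 2))
Function('T')(z) = Add(-3, z)
Function('Y')(J) = Mul(Add(-3, J), Add(4, Pow(J, 2), Mul(-3, J)))
Add(Add(Function('Y')(Function('Q')(-35)), Pow(Add(521, 554), 2)), Add(-679810, Mul(-1, 267214))) = Add(Add(Mul(Add(-3, Rational(1, 2)), Add(4, Pow(Rational(1, 2), 2), Mul(-3, Rational(1, 2)))), Pow(Add(521, 554), 2)), Add(-679810, Mul(-1, 267214))) = Add(Add(Mul(Rational(-5, 2), Add(4, Rational(1, 4), Rational(-3, 2))), Pow(1075, 2)), Add(-679810, -267214)) = Add(Add(Mul(Rational(-5, 2), Rational(11, 4)), 1155625), -947024) = Add(Add(Rational(-55, 8), 1155625), -947024) = Add(Rational(9244945, 8), -947024) = Rational(1668753, 8)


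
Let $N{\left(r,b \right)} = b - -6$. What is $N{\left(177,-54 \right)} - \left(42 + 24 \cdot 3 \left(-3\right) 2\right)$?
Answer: $342$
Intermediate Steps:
$N{\left(r,b \right)} = 6 + b$ ($N{\left(r,b \right)} = b + 6 = 6 + b$)
$N{\left(177,-54 \right)} - \left(42 + 24 \cdot 3 \left(-3\right) 2\right) = \left(6 - 54\right) - \left(42 + 24 \cdot 3 \left(-3\right) 2\right) = -48 - \left(42 + 24 \left(\left(-9\right) 2\right)\right) = -48 - \left(42 + 24 \left(-18\right)\right) = -48 - \left(42 - 432\right) = -48 - -390 = -48 + 390 = 342$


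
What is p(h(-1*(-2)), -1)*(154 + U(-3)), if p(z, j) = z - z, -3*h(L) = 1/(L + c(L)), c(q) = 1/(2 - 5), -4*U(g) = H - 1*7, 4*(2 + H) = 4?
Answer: 0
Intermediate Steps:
H = -1 (H = -2 + (¼)*4 = -2 + 1 = -1)
U(g) = 2 (U(g) = -(-1 - 1*7)/4 = -(-1 - 7)/4 = -¼*(-8) = 2)
c(q) = -⅓ (c(q) = 1/(-3) = -⅓)
h(L) = -1/(3*(-⅓ + L)) (h(L) = -1/(3*(L - ⅓)) = -1/(3*(-⅓ + L)))
p(z, j) = 0
p(h(-1*(-2)), -1)*(154 + U(-3)) = 0*(154 + 2) = 0*156 = 0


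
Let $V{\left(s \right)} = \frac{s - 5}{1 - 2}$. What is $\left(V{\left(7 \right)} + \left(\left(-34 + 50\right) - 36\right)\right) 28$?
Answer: $-616$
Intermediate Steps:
$V{\left(s \right)} = 5 - s$ ($V{\left(s \right)} = \frac{-5 + s}{-1} = \left(-5 + s\right) \left(-1\right) = 5 - s$)
$\left(V{\left(7 \right)} + \left(\left(-34 + 50\right) - 36\right)\right) 28 = \left(\left(5 - 7\right) + \left(\left(-34 + 50\right) - 36\right)\right) 28 = \left(\left(5 - 7\right) + \left(16 - 36\right)\right) 28 = \left(-2 - 20\right) 28 = \left(-22\right) 28 = -616$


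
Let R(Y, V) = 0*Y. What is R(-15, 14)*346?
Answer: 0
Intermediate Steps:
R(Y, V) = 0
R(-15, 14)*346 = 0*346 = 0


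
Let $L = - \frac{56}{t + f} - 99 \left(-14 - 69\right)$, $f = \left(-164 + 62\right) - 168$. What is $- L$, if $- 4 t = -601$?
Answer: $- \frac{3936167}{479} \approx -8217.5$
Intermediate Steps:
$t = \frac{601}{4}$ ($t = \left(- \frac{1}{4}\right) \left(-601\right) = \frac{601}{4} \approx 150.25$)
$f = -270$ ($f = -102 - 168 = -270$)
$L = \frac{3936167}{479}$ ($L = - \frac{56}{\frac{601}{4} - 270} - 99 \left(-14 - 69\right) = - \frac{56}{- \frac{479}{4}} - -8217 = \left(-56\right) \left(- \frac{4}{479}\right) + 8217 = \frac{224}{479} + 8217 = \frac{3936167}{479} \approx 8217.5$)
$- L = \left(-1\right) \frac{3936167}{479} = - \frac{3936167}{479}$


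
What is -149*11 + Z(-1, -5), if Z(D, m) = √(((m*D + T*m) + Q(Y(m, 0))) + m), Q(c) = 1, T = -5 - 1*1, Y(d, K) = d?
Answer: -1639 + √31 ≈ -1633.4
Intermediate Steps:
T = -6 (T = -5 - 1 = -6)
Z(D, m) = √(1 - 5*m + D*m) (Z(D, m) = √(((m*D - 6*m) + 1) + m) = √(((D*m - 6*m) + 1) + m) = √(((-6*m + D*m) + 1) + m) = √((1 - 6*m + D*m) + m) = √(1 - 5*m + D*m))
-149*11 + Z(-1, -5) = -149*11 + √(1 - 5*(-5) - 1*(-5)) = -1639 + √(1 + 25 + 5) = -1639 + √31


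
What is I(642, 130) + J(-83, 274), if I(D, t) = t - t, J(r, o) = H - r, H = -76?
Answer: 7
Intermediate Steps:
J(r, o) = -76 - r
I(D, t) = 0
I(642, 130) + J(-83, 274) = 0 + (-76 - 1*(-83)) = 0 + (-76 + 83) = 0 + 7 = 7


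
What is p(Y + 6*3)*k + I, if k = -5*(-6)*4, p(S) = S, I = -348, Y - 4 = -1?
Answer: 2172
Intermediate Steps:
Y = 3 (Y = 4 - 1 = 3)
k = 120 (k = 30*4 = 120)
p(Y + 6*3)*k + I = (3 + 6*3)*120 - 348 = (3 + 18)*120 - 348 = 21*120 - 348 = 2520 - 348 = 2172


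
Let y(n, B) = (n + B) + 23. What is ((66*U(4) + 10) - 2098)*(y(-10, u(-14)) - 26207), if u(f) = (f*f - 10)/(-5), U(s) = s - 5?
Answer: 282510024/5 ≈ 5.6502e+7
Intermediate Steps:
U(s) = -5 + s
u(f) = 2 - f²/5 (u(f) = (f² - 10)*(-⅕) = (-10 + f²)*(-⅕) = 2 - f²/5)
y(n, B) = 23 + B + n (y(n, B) = (B + n) + 23 = 23 + B + n)
((66*U(4) + 10) - 2098)*(y(-10, u(-14)) - 26207) = ((66*(-5 + 4) + 10) - 2098)*((23 + (2 - ⅕*(-14)²) - 10) - 26207) = ((66*(-1) + 10) - 2098)*((23 + (2 - ⅕*196) - 10) - 26207) = ((-66 + 10) - 2098)*((23 + (2 - 196/5) - 10) - 26207) = (-56 - 2098)*((23 - 186/5 - 10) - 26207) = -2154*(-121/5 - 26207) = -2154*(-131156/5) = 282510024/5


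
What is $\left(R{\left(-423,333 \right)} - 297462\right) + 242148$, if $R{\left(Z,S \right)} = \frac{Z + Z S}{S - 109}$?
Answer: $- \frac{6265809}{112} \approx -55945.0$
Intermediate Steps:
$R{\left(Z,S \right)} = \frac{Z + S Z}{-109 + S}$
$\left(R{\left(-423,333 \right)} - 297462\right) + 242148 = \left(- \frac{423 \left(1 + 333\right)}{-109 + 333} - 297462\right) + 242148 = \left(\left(-423\right) \frac{1}{224} \cdot 334 - 297462\right) + 242148 = \left(- \frac{70641}{112} - 297462\right) + 242148 = - \frac{33386385}{112} + 242148 = - \frac{6265809}{112}$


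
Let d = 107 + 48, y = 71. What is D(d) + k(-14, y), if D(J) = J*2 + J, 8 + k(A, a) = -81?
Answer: 376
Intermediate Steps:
k(A, a) = -89 (k(A, a) = -8 - 81 = -89)
d = 155
D(J) = 3*J (D(J) = 2*J + J = 3*J)
D(d) + k(-14, y) = 3*155 - 89 = 465 - 89 = 376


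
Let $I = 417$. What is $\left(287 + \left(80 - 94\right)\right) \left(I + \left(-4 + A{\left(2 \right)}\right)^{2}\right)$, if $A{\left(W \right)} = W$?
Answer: $114933$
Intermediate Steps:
$\left(287 + \left(80 - 94\right)\right) \left(I + \left(-4 + A{\left(2 \right)}\right)^{2}\right) = \left(287 + \left(80 - 94\right)\right) \left(417 + \left(-4 + 2\right)^{2}\right) = \left(287 + \left(80 - 94\right)\right) \left(417 + \left(-2\right)^{2}\right) = \left(287 - 14\right) \left(417 + 4\right) = 273 \cdot 421 = 114933$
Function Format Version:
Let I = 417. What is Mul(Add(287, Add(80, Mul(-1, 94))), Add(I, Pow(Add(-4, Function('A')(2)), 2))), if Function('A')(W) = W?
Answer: 114933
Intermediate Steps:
Mul(Add(287, Add(80, Mul(-1, 94))), Add(I, Pow(Add(-4, Function('A')(2)), 2))) = Mul(Add(287, Add(80, Mul(-1, 94))), Add(417, Pow(Add(-4, 2), 2))) = Mul(Add(287, Add(80, -94)), Add(417, Pow(-2, 2))) = Mul(Add(287, -14), Add(417, 4)) = Mul(273, 421) = 114933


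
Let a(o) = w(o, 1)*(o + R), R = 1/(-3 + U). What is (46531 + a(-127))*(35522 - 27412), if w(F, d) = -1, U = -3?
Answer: 1135193195/3 ≈ 3.7840e+8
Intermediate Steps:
R = -1/6 (R = 1/(-3 - 3) = 1/(-6) = -1/6 ≈ -0.16667)
a(o) = 1/6 - o (a(o) = -(o - 1/6) = -(-1/6 + o) = 1/6 - o)
(46531 + a(-127))*(35522 - 27412) = (46531 + (1/6 - 1*(-127)))*(35522 - 27412) = (46531 + (1/6 + 127))*8110 = (46531 + 763/6)*8110 = (279949/6)*8110 = 1135193195/3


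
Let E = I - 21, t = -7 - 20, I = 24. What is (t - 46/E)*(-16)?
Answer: 2032/3 ≈ 677.33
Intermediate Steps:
t = -27
E = 3 (E = 24 - 21 = 3)
(t - 46/E)*(-16) = (-27 - 46/3)*(-16) = -127/3*(-16) = 2032/3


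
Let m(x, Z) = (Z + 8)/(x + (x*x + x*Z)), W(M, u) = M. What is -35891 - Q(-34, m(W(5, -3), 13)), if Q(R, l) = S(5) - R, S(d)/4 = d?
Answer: -35945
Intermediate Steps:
S(d) = 4*d
m(x, Z) = (8 + Z)/(x + x**2 + Z*x) (m(x, Z) = (8 + Z)/(x + (x**2 + Z*x)) = (8 + Z)/(x + x**2 + Z*x))
Q(R, l) = 20 - R (Q(R, l) = 4*5 - R = 20 - R)
-35891 - Q(-34, m(W(5, -3), 13)) = -35891 - (20 - 1*(-34)) = -35891 - (20 + 34) = -35891 - 1*54 = -35891 - 54 = -35945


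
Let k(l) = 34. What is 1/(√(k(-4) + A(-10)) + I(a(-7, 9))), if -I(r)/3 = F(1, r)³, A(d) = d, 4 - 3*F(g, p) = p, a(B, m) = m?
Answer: 1125/13681 - 162*√6/13681 ≈ 0.053226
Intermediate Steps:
F(g, p) = 4/3 - p/3
I(r) = -3*(4/3 - r/3)³
1/(√(k(-4) + A(-10)) + I(a(-7, 9))) = 1/(√(34 - 10) + (-4 + 9)³/9) = 1/(√24 + (⅑)*5³) = 1/(2*√6 + (⅑)*125) = 1/(2*√6 + 125/9) = 1/(125/9 + 2*√6)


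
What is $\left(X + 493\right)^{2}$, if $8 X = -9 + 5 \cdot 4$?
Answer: $\frac{15642025}{64} \approx 2.4441 \cdot 10^{5}$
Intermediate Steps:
$X = \frac{11}{8}$ ($X = \frac{-9 + 5 \cdot 4}{8} = \frac{-9 + 20}{8} = \frac{1}{8} \cdot 11 = \frac{11}{8} \approx 1.375$)
$\left(X + 493\right)^{2} = \left(\frac{11}{8} + 493\right)^{2} = \left(\frac{3955}{8}\right)^{2} = \frac{15642025}{64}$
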